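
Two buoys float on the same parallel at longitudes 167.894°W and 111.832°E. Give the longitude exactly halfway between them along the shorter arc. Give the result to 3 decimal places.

151.969°E

Signed shortest Δλ from -167.894° to +111.832° is -80.274°.
Midpoint longitude = -167.894° + (-80.274°)/2 = -167.894° − 40.137° = -208.031°.
Normalise into (−180°, 180°]: +151.969°.
(The naïve average (-167.894 + +111.832)/2 = -28.031° is on the wrong side of the globe.)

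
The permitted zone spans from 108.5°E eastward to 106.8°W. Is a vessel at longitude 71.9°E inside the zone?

Band width going east from +108.5° to -106.8°: ((-106.8 − 108.5) mod 360) = 144.7°.
Offset of +71.9° east of the west edge: ((71.9 − 108.5) mod 360) = 323.4°.
323.4° > 144.7° ⇒ outside.

No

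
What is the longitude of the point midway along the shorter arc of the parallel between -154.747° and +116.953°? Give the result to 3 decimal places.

+161.103°

Signed shortest Δλ from -154.747° to +116.953° is -88.300°.
Midpoint longitude = -154.747° + (-88.300°)/2 = -154.747° − 44.150° = -198.897°.
Normalise into (−180°, 180°]: +161.103°.
(The naïve average (-154.747 + +116.953)/2 = -18.897° is on the wrong side of the globe.)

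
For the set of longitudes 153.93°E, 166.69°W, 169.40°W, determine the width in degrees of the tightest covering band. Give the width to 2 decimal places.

39.38°

Sort the longitudes: -169.40°, -166.69°, +153.93°.
Eastward gaps between consecutive values (wrapping around): 2.71°, 320.62°, 36.67°.
Largest gap = 320.62° ⇒ minimal covering band is its complement: 360° − 320.62° = 39.38°.
Band runs from +153.93° eastward to -166.69°, crossing the antimeridian.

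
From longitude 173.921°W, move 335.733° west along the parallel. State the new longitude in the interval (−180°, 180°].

Start at -173.921°; shift −335.733° → -509.654°.
-509.654° lies outside (−180°, 180°]; add 360° → -149.654°.

149.654°W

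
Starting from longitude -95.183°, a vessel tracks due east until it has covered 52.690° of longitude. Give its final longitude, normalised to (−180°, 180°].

Start at -95.183°; shift +52.690° → -42.493°.
-42.493° already lies in (−180°, 180°].

-42.493°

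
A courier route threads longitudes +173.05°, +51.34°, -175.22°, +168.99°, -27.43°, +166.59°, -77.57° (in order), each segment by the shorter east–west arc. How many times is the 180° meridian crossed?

Leg 1: +173.05° → +51.34°, shortest Δλ = -121.71° (west) — does not cross 180°.
Leg 2: +51.34° → -175.22°, shortest Δλ = 133.44° (east) — crosses 180°.
Leg 3: -175.22° → +168.99°, shortest Δλ = -15.79° (west) — crosses 180°.
Leg 4: +168.99° → -27.43°, shortest Δλ = 163.58° (east) — crosses 180°.
Leg 5: -27.43° → +166.59°, shortest Δλ = -165.98° (west) — crosses 180°.
Leg 6: +166.59° → -77.57°, shortest Δλ = 115.84° (east) — crosses 180°.
Total crossings: 5.

5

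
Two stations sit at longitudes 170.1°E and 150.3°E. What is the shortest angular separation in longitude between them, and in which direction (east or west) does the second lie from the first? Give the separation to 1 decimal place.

19.8° west

Raw difference: 150.3 − 170.1 = -19.8°.
Normalise into (−180°, 180°]: -19.8° stays -19.8°.
Negative ⇒ the second point lies to the west; separation 19.8°.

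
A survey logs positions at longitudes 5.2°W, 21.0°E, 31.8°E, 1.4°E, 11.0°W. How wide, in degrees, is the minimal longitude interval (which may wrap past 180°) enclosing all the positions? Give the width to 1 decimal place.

Sort the longitudes: -11.0°, -5.2°, +1.4°, +21.0°, +31.8°.
Eastward gaps between consecutive values (wrapping around): 5.8°, 6.6°, 19.6°, 10.8°, 317.2°.
Largest gap = 317.2° ⇒ minimal covering band is its complement: 360° − 317.2° = 42.8°.
Band runs from -11.0° eastward to +31.8°.

42.8°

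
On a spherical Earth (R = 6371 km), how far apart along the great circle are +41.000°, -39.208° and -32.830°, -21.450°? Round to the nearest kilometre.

8409 km

Δλ = -21.450 − -39.208 = 17.758°.
Δφ = -32.830 − 41.000 = -73.830°.
a = sin²(Δφ/2) + cos φ₁ · cos φ₂ · sin²(Δλ/2) = 0.375864.
c = 2·atan2(√a, √(1−a)) = 1.31990 rad → d = 6371·c ≈ 8409.08 km.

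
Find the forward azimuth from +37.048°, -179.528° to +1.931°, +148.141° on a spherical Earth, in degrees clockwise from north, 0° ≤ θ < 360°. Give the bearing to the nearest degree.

228°

Δλ = 148.141 − -179.528 = 327.669°; wrapped into (−180°, 180°]: -32.331°.
θ = atan2( sin Δλ · cos φ₂ , cos φ₁ · sin φ₂ − sin φ₁ · cos φ₂ · cos Δλ )
  = atan2(-0.53451, -0.48190) = -132.037° → normalised to [0°, 360°): 227.963°.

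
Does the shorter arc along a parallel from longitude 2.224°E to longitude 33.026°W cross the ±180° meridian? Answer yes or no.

No

Signed shortest Δλ = ((-33.026 − 2.224 + 180) mod 360) − 180 = -35.25°.
Going west by 35.25° from +2.224° reaches -33.026° without touching 180°.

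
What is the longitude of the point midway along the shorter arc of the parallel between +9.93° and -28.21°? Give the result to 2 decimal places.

Signed shortest Δλ from +9.93° to -28.21° is -38.14°.
Midpoint longitude = +9.93° + (-38.14°)/2 = +9.93° − 19.07° = -9.14°.

-9.14°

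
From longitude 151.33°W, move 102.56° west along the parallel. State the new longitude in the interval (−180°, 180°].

106.11°E

Start at -151.33°; shift −102.56° → -253.89°.
-253.89° lies outside (−180°, 180°]; add 360° → +106.11°.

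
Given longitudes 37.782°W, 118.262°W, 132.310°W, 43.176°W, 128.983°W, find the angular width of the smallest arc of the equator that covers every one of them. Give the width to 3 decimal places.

94.528°

Sort the longitudes: -132.310°, -128.983°, -118.262°, -43.176°, -37.782°.
Eastward gaps between consecutive values (wrapping around): 3.327°, 10.721°, 75.086°, 5.394°, 265.472°.
Largest gap = 265.472° ⇒ minimal covering band is its complement: 360° − 265.472° = 94.528°.
Band runs from -132.310° eastward to -37.782°.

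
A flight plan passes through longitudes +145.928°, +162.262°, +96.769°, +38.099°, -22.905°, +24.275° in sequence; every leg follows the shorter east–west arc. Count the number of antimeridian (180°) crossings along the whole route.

0

Leg 1: +145.928° → +162.262°, shortest Δλ = 16.334° (east) — does not cross 180°.
Leg 2: +162.262° → +96.769°, shortest Δλ = -65.493° (west) — does not cross 180°.
Leg 3: +96.769° → +38.099°, shortest Δλ = -58.67° (west) — does not cross 180°.
Leg 4: +38.099° → -22.905°, shortest Δλ = -61.004° (west) — does not cross 180°.
Leg 5: -22.905° → +24.275°, shortest Δλ = 47.18° (east) — does not cross 180°.
Total crossings: 0.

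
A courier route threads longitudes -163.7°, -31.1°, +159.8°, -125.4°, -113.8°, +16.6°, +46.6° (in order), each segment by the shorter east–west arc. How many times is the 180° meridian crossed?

Leg 1: -163.7° → -31.1°, shortest Δλ = 132.6° (east) — does not cross 180°.
Leg 2: -31.1° → +159.8°, shortest Δλ = -169.1° (west) — crosses 180°.
Leg 3: +159.8° → -125.4°, shortest Δλ = 74.8° (east) — crosses 180°.
Leg 4: -125.4° → -113.8°, shortest Δλ = 11.6° (east) — does not cross 180°.
Leg 5: -113.8° → +16.6°, shortest Δλ = 130.4° (east) — does not cross 180°.
Leg 6: +16.6° → +46.6°, shortest Δλ = 30.0° (east) — does not cross 180°.
Total crossings: 2.

2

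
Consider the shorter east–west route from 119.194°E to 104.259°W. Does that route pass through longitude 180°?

Naïve |-104.259 − 119.194| = 223.453° > 180°, so the shorter arc goes the other way round — across 180°.
Signed shortest Δλ = ((-104.259 − 119.194 + 180) mod 360) − 180 = 136.547°.
Going east by 136.547° from +119.194° passes through 180° before reaching -104.259°.

Yes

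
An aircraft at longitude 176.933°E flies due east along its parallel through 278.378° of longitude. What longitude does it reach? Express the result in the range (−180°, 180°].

Start at +176.933°; shift +278.378° → +455.311°.
+455.311° lies outside (−180°, 180°]; subtract 360° → +95.311°.

95.311°E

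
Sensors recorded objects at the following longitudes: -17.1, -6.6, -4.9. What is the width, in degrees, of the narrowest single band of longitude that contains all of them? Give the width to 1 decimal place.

Sort the longitudes: -17.1°, -6.6°, -4.9°.
Eastward gaps between consecutive values (wrapping around): 10.5°, 1.7°, 347.8°.
Largest gap = 347.8° ⇒ minimal covering band is its complement: 360° − 347.8° = 12.2°.
Band runs from -17.1° eastward to -4.9°.

12.2°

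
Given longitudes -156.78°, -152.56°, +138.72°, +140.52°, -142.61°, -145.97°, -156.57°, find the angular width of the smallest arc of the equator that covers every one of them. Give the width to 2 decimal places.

Sort the longitudes: -156.78°, -156.57°, -152.56°, -145.97°, -142.61°, +138.72°, +140.52°.
Eastward gaps between consecutive values (wrapping around): 0.21°, 4.01°, 6.59°, 3.36°, 281.33°, 1.80°, 62.70°.
Largest gap = 281.33° ⇒ minimal covering band is its complement: 360° − 281.33° = 78.67°.
Band runs from +138.72° eastward to -142.61°, crossing the antimeridian.

78.67°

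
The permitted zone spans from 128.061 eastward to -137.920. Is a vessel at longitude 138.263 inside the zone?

Band width going east from +128.061° to -137.920°: ((-137.920 − 128.061) mod 360) = 94.019°.
Offset of +138.263° east of the west edge: ((138.263 − 128.061) mod 360) = 10.202°.
10.202° ≤ 94.019° ⇒ inside.

Yes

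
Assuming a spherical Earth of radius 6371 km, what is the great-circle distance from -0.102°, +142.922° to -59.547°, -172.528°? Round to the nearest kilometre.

7643 km

Δλ = -172.528 − 142.922 = -315.450°; wrapped into (−180°, 180°]: 44.550°.
Δφ = -59.547 − -0.102 = -59.445°.
a = sin²(Δφ/2) + cos φ₁ · cos φ₂ · sin²(Δλ/2) = 0.318639.
c = 2·atan2(√a, √(1−a)) = 1.19961 rad → d = 6371·c ≈ 7642.71 km.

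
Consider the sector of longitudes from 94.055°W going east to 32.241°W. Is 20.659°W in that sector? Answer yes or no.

No

Band width going east from -94.055° to -32.241°: ((-32.241 − -94.055) mod 360) = 61.814°.
Offset of -20.659° east of the west edge: ((-20.659 − -94.055) mod 360) = 73.396°.
73.396° > 61.814° ⇒ outside.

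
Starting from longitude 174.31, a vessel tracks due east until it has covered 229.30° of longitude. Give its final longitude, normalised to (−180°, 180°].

+43.61°

Start at +174.31°; shift +229.30° → +403.61°.
+403.61° lies outside (−180°, 180°]; subtract 360° → +43.61°.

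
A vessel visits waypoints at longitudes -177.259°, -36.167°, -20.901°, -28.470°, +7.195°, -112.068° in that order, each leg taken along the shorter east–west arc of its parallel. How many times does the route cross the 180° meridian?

Leg 1: -177.259° → -36.167°, shortest Δλ = 141.092° (east) — does not cross 180°.
Leg 2: -36.167° → -20.901°, shortest Δλ = 15.266° (east) — does not cross 180°.
Leg 3: -20.901° → -28.470°, shortest Δλ = -7.569° (west) — does not cross 180°.
Leg 4: -28.470° → +7.195°, shortest Δλ = 35.665° (east) — does not cross 180°.
Leg 5: +7.195° → -112.068°, shortest Δλ = -119.263° (west) — does not cross 180°.
Total crossings: 0.

0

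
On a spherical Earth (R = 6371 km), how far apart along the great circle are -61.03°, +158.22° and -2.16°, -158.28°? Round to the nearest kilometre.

Δλ = -158.28 − 158.22 = -316.50°; wrapped into (−180°, 180°]: 43.50°.
Δφ = -2.16 − -61.03 = 58.87°.
a = sin²(Δφ/2) + cos φ₁ · cos φ₂ · sin²(Δλ/2) = 0.307970.
c = 2·atan2(√a, √(1−a)) = 1.17661 rad → d = 6371·c ≈ 7496.16 km.

7496 km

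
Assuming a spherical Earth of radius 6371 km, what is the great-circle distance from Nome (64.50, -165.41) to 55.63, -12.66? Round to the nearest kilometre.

Δλ = -12.66 − -165.41 = 152.75°.
Δφ = 55.63 − 64.50 = -8.87°.
a = sin²(Δφ/2) + cos φ₁ · cos φ₂ · sin²(Δλ/2) = 0.235532.
c = 2·atan2(√a, √(1−a)) = 1.01345 rad → d = 6371·c ≈ 6456.68 km.

6457 km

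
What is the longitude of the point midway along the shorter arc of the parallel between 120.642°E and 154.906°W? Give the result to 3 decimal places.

162.868°E

Signed shortest Δλ from +120.642° to -154.906° is +84.452°.
Midpoint longitude = +120.642° + (+84.452°)/2 = +120.642° + 42.226° = +162.868°.
(The naïve average (+120.642 + -154.906)/2 = -17.132° is on the wrong side of the globe.)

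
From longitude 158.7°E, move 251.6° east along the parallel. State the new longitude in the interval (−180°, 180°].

Start at +158.7°; shift +251.6° → +410.3°.
+410.3° lies outside (−180°, 180°]; subtract 360° → +50.3°.

50.3°E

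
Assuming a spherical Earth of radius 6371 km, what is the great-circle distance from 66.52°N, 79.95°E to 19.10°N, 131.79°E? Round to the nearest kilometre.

Δλ = 131.79 − 79.95 = 51.84°.
Δφ = 19.10 − 66.52 = -47.42°.
a = sin²(Δφ/2) + cos φ₁ · cos φ₂ · sin²(Δλ/2) = 0.233627.
c = 2·atan2(√a, √(1−a)) = 1.00896 rad → d = 6371·c ≈ 6428.05 km.

6428 km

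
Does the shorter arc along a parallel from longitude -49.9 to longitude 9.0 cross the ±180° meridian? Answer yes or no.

No

Signed shortest Δλ = ((9.0 − -49.9 + 180) mod 360) − 180 = 58.9°.
Going east by 58.9° from -49.9° reaches +9.0° without touching 180°.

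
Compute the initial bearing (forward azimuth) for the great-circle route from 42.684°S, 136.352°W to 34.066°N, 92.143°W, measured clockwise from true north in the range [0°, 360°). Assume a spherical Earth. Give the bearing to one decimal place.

Δλ = -92.143 − -136.352 = 44.209°.
θ = atan2( sin Δλ · cos φ₂ , cos φ₁ · sin φ₂ − sin φ₁ · cos φ₂ · cos Δλ )
  = atan2(0.57762, 0.81433) = 35.349° → normalised to [0°, 360°): 35.349°.

35.3°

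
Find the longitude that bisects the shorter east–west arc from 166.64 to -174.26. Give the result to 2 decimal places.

Signed shortest Δλ from +166.64° to -174.26° is +19.10°.
Midpoint longitude = +166.64° + (+19.10°)/2 = +166.64° + 9.55° = +176.19°.
(The naïve average (+166.64 + -174.26)/2 = -3.81° is on the wrong side of the globe.)

+176.19°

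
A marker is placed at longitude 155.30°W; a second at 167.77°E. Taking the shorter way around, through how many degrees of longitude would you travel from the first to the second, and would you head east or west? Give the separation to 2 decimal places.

Raw difference: 167.77 − -155.30 = 323.07°.
Normalise into (−180°, 180°]: 323.07° − 360° = -36.93°.
Negative ⇒ the second point lies to the west; separation 36.93°.

36.93° west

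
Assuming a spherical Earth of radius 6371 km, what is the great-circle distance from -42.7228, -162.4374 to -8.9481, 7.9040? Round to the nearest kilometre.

14186 km

Δλ = 7.9040 − -162.4374 = 170.3414°.
Δφ = -8.9481 − -42.7228 = 33.7747°.
a = sin²(Δφ/2) + cos φ₁ · cos φ₂ · sin²(Δλ/2) = 0.804945.
c = 2·atan2(√a, √(1−a)) = 2.22672 rad → d = 6371·c ≈ 14186.43 km.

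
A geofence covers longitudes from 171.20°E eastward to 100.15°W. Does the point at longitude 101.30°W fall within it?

Band width going east from +171.20° to -100.15°: ((-100.15 − 171.20) mod 360) = 88.65°.
Offset of -101.30° east of the west edge: ((-101.30 − 171.20) mod 360) = 87.50°.
87.50° ≤ 88.65° ⇒ inside.

Yes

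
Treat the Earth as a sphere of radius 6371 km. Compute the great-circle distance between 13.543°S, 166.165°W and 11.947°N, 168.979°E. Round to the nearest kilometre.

Δλ = 168.979 − -166.165 = 335.144°; wrapped into (−180°, 180°]: -24.856°.
Δφ = 11.947 − -13.543 = 25.490°.
a = sin²(Δφ/2) + cos φ₁ · cos φ₂ · sin²(Δλ/2) = 0.092723.
c = 2·atan2(√a, √(1−a)) = 0.61884 rad → d = 6371·c ≈ 3942.61 km.

3943 km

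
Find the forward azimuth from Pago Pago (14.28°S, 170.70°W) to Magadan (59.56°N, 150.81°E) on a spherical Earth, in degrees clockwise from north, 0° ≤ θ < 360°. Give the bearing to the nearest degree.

341°

Δλ = 150.81 − -170.70 = 321.51°; wrapped into (−180°, 180°]: -38.49°.
θ = atan2( sin Δλ · cos φ₂ , cos φ₁ · sin φ₂ − sin φ₁ · cos φ₂ · cos Δλ )
  = atan2(-0.31532, 0.93333) = -18.667° → normalised to [0°, 360°): 341.333°.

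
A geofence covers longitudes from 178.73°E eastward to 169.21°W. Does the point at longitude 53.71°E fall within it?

No

Band width going east from +178.73° to -169.21°: ((-169.21 − 178.73) mod 360) = 12.06°.
Offset of +53.71° east of the west edge: ((53.71 − 178.73) mod 360) = 234.98°.
234.98° > 12.06° ⇒ outside.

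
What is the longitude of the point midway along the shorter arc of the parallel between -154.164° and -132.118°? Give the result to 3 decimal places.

-143.141°

Signed shortest Δλ from -154.164° to -132.118° is +22.046°.
Midpoint longitude = -154.164° + (+22.046°)/2 = -154.164° + 11.023° = -143.141°.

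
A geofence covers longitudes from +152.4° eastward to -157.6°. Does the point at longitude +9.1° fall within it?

No

Band width going east from +152.4° to -157.6°: ((-157.6 − 152.4) mod 360) = 50.0°.
Offset of +9.1° east of the west edge: ((9.1 − 152.4) mod 360) = 216.7°.
216.7° > 50.0° ⇒ outside.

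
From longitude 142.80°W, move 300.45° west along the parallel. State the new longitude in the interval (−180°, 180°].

83.25°W

Start at -142.80°; shift −300.45° → -443.25°.
-443.25° lies outside (−180°, 180°]; add 360° → -83.25°.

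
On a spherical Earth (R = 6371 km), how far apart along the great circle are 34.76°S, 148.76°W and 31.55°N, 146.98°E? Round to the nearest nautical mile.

Δλ = 146.98 − -148.76 = 295.74°; wrapped into (−180°, 180°]: -64.26°.
Δφ = 31.55 − -34.76 = 66.31°.
a = sin²(Δφ/2) + cos φ₁ · cos φ₂ · sin²(Δλ/2) = 0.497136.
c = 2·atan2(√a, √(1−a)) = 1.56507 rad → d = 6371·c ≈ 9971.05 km ≈ 5383.94 nmi.

5384 nmi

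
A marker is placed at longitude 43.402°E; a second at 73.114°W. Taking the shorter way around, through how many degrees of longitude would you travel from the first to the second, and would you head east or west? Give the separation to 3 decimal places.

Raw difference: -73.114 − 43.402 = -116.516°.
Normalise into (−180°, 180°]: -116.516° stays -116.516°.
Negative ⇒ the second point lies to the west; separation 116.516°.

116.516° west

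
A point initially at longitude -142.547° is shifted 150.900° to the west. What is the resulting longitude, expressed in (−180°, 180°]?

+66.553°

Start at -142.547°; shift −150.900° → -293.447°.
-293.447° lies outside (−180°, 180°]; add 360° → +66.553°.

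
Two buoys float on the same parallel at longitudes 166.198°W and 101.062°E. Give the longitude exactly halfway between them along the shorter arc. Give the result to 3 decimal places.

Signed shortest Δλ from -166.198° to +101.062° is -92.740°.
Midpoint longitude = -166.198° + (-92.740°)/2 = -166.198° − 46.370° = -212.568°.
Normalise into (−180°, 180°]: +147.432°.
(The naïve average (-166.198 + +101.062)/2 = -32.568° is on the wrong side of the globe.)

147.432°E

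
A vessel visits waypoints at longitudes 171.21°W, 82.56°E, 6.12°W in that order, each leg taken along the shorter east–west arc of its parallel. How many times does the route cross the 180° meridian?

1

Leg 1: -171.21° → +82.56°, shortest Δλ = -106.23° (west) — crosses 180°.
Leg 2: +82.56° → -6.12°, shortest Δλ = -88.68° (west) — does not cross 180°.
Total crossings: 1.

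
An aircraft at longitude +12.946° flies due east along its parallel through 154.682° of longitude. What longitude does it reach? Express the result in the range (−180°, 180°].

Start at +12.946°; shift +154.682° → +167.628°.
+167.628° already lies in (−180°, 180°].

+167.628°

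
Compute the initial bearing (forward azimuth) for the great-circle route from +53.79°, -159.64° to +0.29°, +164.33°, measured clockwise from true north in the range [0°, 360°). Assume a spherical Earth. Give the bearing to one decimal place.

Δλ = 164.33 − -159.64 = 323.97°; wrapped into (−180°, 180°]: -36.03°.
θ = atan2( sin Δλ · cos φ₂ , cos φ₁ · sin φ₂ − sin φ₁ · cos φ₂ · cos Δλ )
  = atan2(-0.58820, -0.64951) = -137.836° → normalised to [0°, 360°): 222.164°.

222.2°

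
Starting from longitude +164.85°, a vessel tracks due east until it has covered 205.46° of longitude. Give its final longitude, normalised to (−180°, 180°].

+10.31°

Start at +164.85°; shift +205.46° → +370.31°.
+370.31° lies outside (−180°, 180°]; subtract 360° → +10.31°.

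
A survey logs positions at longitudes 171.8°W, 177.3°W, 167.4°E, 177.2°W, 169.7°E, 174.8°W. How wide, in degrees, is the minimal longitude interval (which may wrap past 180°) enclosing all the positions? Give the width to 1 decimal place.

Sort the longitudes: -177.3°, -177.2°, -174.8°, -171.8°, +167.4°, +169.7°.
Eastward gaps between consecutive values (wrapping around): 0.1°, 2.4°, 3.0°, 339.2°, 2.3°, 13.0°.
Largest gap = 339.2° ⇒ minimal covering band is its complement: 360° − 339.2° = 20.8°.
Band runs from +167.4° eastward to -171.8°, crossing the antimeridian.

20.8°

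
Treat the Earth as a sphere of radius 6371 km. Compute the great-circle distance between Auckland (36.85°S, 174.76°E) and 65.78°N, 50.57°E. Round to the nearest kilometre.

15234 km

Δλ = 50.57 − 174.76 = -124.19°.
Δφ = 65.78 − -36.85 = 102.63°.
a = sin²(Δφ/2) + cos φ₁ · cos φ₂ · sin²(Δλ/2) = 0.865703.
c = 2·atan2(√a, √(1−a)) = 2.39118 rad → d = 6371·c ≈ 15234.19 km.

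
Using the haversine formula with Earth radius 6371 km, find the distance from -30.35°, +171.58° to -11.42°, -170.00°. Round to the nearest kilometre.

Δλ = -170.00 − 171.58 = -341.58°; wrapped into (−180°, 180°]: 18.42°.
Δφ = -11.42 − -30.35 = 18.93°.
a = sin²(Δφ/2) + cos φ₁ · cos φ₂ · sin²(Δλ/2) = 0.048711.
c = 2·atan2(√a, √(1−a)) = 0.44508 rad → d = 6371·c ≈ 2835.58 km.

2836 km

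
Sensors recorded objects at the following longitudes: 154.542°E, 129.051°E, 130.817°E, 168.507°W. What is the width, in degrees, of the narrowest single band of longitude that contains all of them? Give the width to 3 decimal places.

62.442°

Sort the longitudes: -168.507°, +129.051°, +130.817°, +154.542°.
Eastward gaps between consecutive values (wrapping around): 297.558°, 1.766°, 23.725°, 36.951°.
Largest gap = 297.558° ⇒ minimal covering band is its complement: 360° − 297.558° = 62.442°.
Band runs from +129.051° eastward to -168.507°, crossing the antimeridian.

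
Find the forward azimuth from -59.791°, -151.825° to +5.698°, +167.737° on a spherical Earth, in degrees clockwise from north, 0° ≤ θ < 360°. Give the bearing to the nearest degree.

Δλ = 167.737 − -151.825 = 319.562°; wrapped into (−180°, 180°]: -40.438°.
θ = atan2( sin Δλ · cos φ₂ , cos φ₁ · sin φ₂ − sin φ₁ · cos φ₂ · cos Δλ )
  = atan2(-0.64542, 0.70445) = -42.496° → normalised to [0°, 360°): 317.504°.

318°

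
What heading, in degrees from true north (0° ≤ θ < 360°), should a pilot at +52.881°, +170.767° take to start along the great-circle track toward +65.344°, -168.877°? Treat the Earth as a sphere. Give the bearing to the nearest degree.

32°

Δλ = -168.877 − 170.767 = -339.644°; wrapped into (−180°, 180°]: 20.356°.
θ = atan2( sin Δλ · cos φ₂ , cos φ₁ · sin φ₂ − sin φ₁ · cos φ₂ · cos Δλ )
  = atan2(0.14511, 0.23658) = 31.524° → normalised to [0°, 360°): 31.524°.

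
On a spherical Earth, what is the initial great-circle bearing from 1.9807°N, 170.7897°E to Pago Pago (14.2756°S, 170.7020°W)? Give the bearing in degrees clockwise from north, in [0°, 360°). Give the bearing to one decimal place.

Δλ = -170.7020 − 170.7897 = -341.4917°; wrapped into (−180°, 180°]: 18.5083°.
θ = atan2( sin Δλ · cos φ₂ , cos φ₁ · sin φ₂ − sin φ₁ · cos φ₂ · cos Δλ )
  = atan2(0.30764, -0.27820) = 132.123° → normalised to [0°, 360°): 132.123°.

132.1°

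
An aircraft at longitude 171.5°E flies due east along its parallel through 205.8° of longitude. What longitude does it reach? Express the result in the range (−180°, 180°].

Start at +171.5°; shift +205.8° → +377.3°.
+377.3° lies outside (−180°, 180°]; subtract 360° → +17.3°.

17.3°E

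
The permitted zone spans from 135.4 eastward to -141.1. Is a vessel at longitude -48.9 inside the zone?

No

Band width going east from +135.4° to -141.1°: ((-141.1 − 135.4) mod 360) = 83.5°.
Offset of -48.9° east of the west edge: ((-48.9 − 135.4) mod 360) = 175.7°.
175.7° > 83.5° ⇒ outside.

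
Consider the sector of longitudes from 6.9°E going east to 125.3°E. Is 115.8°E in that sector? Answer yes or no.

Yes

Band width going east from +6.9° to +125.3°: ((125.3 − 6.9) mod 360) = 118.4°.
Offset of +115.8° east of the west edge: ((115.8 − 6.9) mod 360) = 108.9°.
108.9° ≤ 118.4° ⇒ inside.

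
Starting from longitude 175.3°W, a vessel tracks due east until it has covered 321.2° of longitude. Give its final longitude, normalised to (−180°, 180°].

145.9°E

Start at -175.3°; shift +321.2° → +145.9°.
+145.9° already lies in (−180°, 180°].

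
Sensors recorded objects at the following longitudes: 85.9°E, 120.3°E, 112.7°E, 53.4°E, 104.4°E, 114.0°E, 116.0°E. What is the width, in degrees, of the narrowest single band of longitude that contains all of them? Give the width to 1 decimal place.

Sort the longitudes: +53.4°, +85.9°, +104.4°, +112.7°, +114.0°, +116.0°, +120.3°.
Eastward gaps between consecutive values (wrapping around): 32.5°, 18.5°, 8.3°, 1.3°, 2.0°, 4.3°, 293.1°.
Largest gap = 293.1° ⇒ minimal covering band is its complement: 360° − 293.1° = 66.9°.
Band runs from +53.4° eastward to +120.3°.

66.9°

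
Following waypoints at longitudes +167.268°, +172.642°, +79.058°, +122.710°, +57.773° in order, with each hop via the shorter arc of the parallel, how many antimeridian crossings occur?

0

Leg 1: +167.268° → +172.642°, shortest Δλ = 5.374° (east) — does not cross 180°.
Leg 2: +172.642° → +79.058°, shortest Δλ = -93.584° (west) — does not cross 180°.
Leg 3: +79.058° → +122.710°, shortest Δλ = 43.652° (east) — does not cross 180°.
Leg 4: +122.710° → +57.773°, shortest Δλ = -64.937° (west) — does not cross 180°.
Total crossings: 0.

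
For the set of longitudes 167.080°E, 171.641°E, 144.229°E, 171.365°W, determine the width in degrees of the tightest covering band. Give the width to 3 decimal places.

44.406°

Sort the longitudes: -171.365°, +144.229°, +167.080°, +171.641°.
Eastward gaps between consecutive values (wrapping around): 315.594°, 22.851°, 4.561°, 16.994°.
Largest gap = 315.594° ⇒ minimal covering band is its complement: 360° − 315.594° = 44.406°.
Band runs from +144.229° eastward to -171.365°, crossing the antimeridian.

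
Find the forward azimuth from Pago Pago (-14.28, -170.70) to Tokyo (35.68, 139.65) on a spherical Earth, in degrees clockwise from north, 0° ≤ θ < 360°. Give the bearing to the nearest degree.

318°

Δλ = 139.65 − -170.70 = 310.35°; wrapped into (−180°, 180°]: -49.65°.
θ = atan2( sin Δλ · cos φ₂ , cos φ₁ · sin φ₂ − sin φ₁ · cos φ₂ · cos Δλ )
  = atan2(-0.61905, 0.69496) = -41.694° → normalised to [0°, 360°): 318.306°.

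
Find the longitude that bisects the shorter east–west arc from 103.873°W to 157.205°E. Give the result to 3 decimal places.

153.334°W

Signed shortest Δλ from -103.873° to +157.205° is -98.922°.
Midpoint longitude = -103.873° + (-98.922°)/2 = -103.873° − 49.461° = -153.334°.
(The naïve average (-103.873 + +157.205)/2 = 26.666° is on the wrong side of the globe.)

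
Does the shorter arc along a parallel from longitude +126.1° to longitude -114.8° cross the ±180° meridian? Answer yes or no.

Naïve |-114.8 − 126.1| = 240.9° > 180°, so the shorter arc goes the other way round — across 180°.
Signed shortest Δλ = ((-114.8 − 126.1 + 180) mod 360) − 180 = 119.1°.
Going east by 119.1° from +126.1° passes through 180° before reaching -114.8°.

Yes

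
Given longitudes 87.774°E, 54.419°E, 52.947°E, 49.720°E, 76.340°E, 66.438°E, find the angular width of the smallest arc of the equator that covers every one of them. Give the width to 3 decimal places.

Sort the longitudes: +49.720°, +52.947°, +54.419°, +66.438°, +76.340°, +87.774°.
Eastward gaps between consecutive values (wrapping around): 3.227°, 1.472°, 12.019°, 9.902°, 11.434°, 321.946°.
Largest gap = 321.946° ⇒ minimal covering band is its complement: 360° − 321.946° = 38.054°.
Band runs from +49.720° eastward to +87.774°.

38.054°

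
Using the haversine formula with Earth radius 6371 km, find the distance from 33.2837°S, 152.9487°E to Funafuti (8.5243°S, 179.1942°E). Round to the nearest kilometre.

Δλ = 179.1942 − 152.9487 = 26.2455°.
Δφ = -8.5243 − -33.2837 = 24.7594°.
a = sin²(Δφ/2) + cos φ₁ · cos φ₂ · sin²(Δλ/2) = 0.088578.
c = 2·atan2(√a, √(1−a)) = 0.60440 rad → d = 6371·c ≈ 3850.61 km.

3851 km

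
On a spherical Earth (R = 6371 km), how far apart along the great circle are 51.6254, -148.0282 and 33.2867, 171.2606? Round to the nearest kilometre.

Δλ = 171.2606 − -148.0282 = 319.2888°; wrapped into (−180°, 180°]: -40.7112°.
Δφ = 33.2867 − 51.6254 = -18.3387°.
a = sin²(Δφ/2) + cos φ₁ · cos φ₂ · sin²(Δλ/2) = 0.088184.
c = 2·atan2(√a, √(1−a)) = 0.60301 rad → d = 6371·c ≈ 3841.79 km.

3842 km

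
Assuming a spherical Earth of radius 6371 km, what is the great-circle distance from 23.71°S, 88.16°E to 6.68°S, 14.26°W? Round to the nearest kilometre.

10959 km

Δλ = -14.26 − 88.16 = -102.42°.
Δφ = -6.68 − -23.71 = 17.03°.
a = sin²(Δφ/2) + cos φ₁ · cos φ₂ · sin²(Δλ/2) = 0.574405.
c = 2·atan2(√a, √(1−a)) = 1.72016 rad → d = 6371·c ≈ 10959.15 km.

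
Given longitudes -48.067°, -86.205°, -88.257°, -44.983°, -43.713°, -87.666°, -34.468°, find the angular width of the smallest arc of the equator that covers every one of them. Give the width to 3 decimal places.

53.789°

Sort the longitudes: -88.257°, -87.666°, -86.205°, -48.067°, -44.983°, -43.713°, -34.468°.
Eastward gaps between consecutive values (wrapping around): 0.591°, 1.461°, 38.138°, 3.084°, 1.270°, 9.245°, 306.211°.
Largest gap = 306.211° ⇒ minimal covering band is its complement: 360° − 306.211° = 53.789°.
Band runs from -88.257° eastward to -34.468°.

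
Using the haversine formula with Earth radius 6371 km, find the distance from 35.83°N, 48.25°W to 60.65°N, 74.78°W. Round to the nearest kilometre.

Δλ = -74.78 − -48.25 = -26.53°.
Δφ = 60.65 − 35.83 = 24.82°.
a = sin²(Δφ/2) + cos φ₁ · cos φ₂ · sin²(Δλ/2) = 0.067107.
c = 2·atan2(√a, √(1−a)) = 0.52408 rad → d = 6371·c ≈ 3338.89 km.

3339 km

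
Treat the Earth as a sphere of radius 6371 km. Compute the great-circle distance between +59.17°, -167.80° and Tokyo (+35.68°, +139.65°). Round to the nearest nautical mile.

2466 nmi

Δλ = 139.65 − -167.80 = 307.45°; wrapped into (−180°, 180°]: -52.55°.
Δφ = 35.68 − 59.17 = -23.49°.
a = sin²(Δφ/2) + cos φ₁ · cos φ₂ · sin²(Δλ/2) = 0.123014.
c = 2·atan2(√a, √(1−a)) = 0.71671 rad → d = 6371·c ≈ 4566.15 km ≈ 2465.52 nmi.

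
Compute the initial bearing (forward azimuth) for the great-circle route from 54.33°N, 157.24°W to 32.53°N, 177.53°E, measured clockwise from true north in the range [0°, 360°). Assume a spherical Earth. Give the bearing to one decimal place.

229.6°

Δλ = 177.53 − -157.24 = 334.77°; wrapped into (−180°, 180°]: -25.23°.
θ = atan2( sin Δλ · cos φ₂ , cos φ₁ · sin φ₂ − sin φ₁ · cos φ₂ · cos Δλ )
  = atan2(-0.35938, -0.30603) = -130.416° → normalised to [0°, 360°): 229.584°.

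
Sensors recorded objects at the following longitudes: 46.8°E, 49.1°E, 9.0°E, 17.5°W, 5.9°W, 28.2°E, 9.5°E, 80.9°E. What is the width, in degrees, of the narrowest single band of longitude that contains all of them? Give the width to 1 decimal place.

Sort the longitudes: -17.5°, -5.9°, +9.0°, +9.5°, +28.2°, +46.8°, +49.1°, +80.9°.
Eastward gaps between consecutive values (wrapping around): 11.6°, 14.9°, 0.5°, 18.7°, 18.6°, 2.3°, 31.8°, 261.6°.
Largest gap = 261.6° ⇒ minimal covering band is its complement: 360° − 261.6° = 98.4°.
Band runs from -17.5° eastward to +80.9°.

98.4°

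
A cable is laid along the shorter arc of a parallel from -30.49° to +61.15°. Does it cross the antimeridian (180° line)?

Signed shortest Δλ = ((61.15 − -30.49 + 180) mod 360) − 180 = 91.64°.
Going east by 91.64° from -30.49° reaches +61.15° without touching 180°.

No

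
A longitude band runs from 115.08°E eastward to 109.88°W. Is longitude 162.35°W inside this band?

Band width going east from +115.08° to -109.88°: ((-109.88 − 115.08) mod 360) = 135.04°.
Offset of -162.35° east of the west edge: ((-162.35 − 115.08) mod 360) = 82.57°.
82.57° ≤ 135.04° ⇒ inside.

Yes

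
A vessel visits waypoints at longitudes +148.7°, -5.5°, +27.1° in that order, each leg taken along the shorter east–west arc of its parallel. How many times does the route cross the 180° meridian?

Leg 1: +148.7° → -5.5°, shortest Δλ = -154.2° (west) — does not cross 180°.
Leg 2: -5.5° → +27.1°, shortest Δλ = 32.6° (east) — does not cross 180°.
Total crossings: 0.

0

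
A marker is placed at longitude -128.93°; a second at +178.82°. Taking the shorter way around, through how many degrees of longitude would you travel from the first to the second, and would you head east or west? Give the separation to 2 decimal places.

52.25° west

Raw difference: 178.82 − -128.93 = 307.75°.
Normalise into (−180°, 180°]: 307.75° − 360° = -52.25°.
Negative ⇒ the second point lies to the west; separation 52.25°.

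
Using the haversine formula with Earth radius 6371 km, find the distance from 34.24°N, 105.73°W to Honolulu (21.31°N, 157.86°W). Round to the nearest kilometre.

5267 km

Δλ = -157.86 − -105.73 = -52.13°.
Δφ = 21.31 − 34.24 = -12.93°.
a = sin²(Δφ/2) + cos φ₁ · cos φ₂ · sin²(Δλ/2) = 0.161369.
c = 2·atan2(√a, √(1−a)) = 0.82676 rad → d = 6371·c ≈ 5267.30 km.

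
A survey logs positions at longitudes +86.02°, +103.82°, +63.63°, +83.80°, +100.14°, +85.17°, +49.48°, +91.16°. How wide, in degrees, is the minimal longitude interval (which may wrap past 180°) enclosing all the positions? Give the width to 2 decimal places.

Sort the longitudes: +49.48°, +63.63°, +83.80°, +85.17°, +86.02°, +91.16°, +100.14°, +103.82°.
Eastward gaps between consecutive values (wrapping around): 14.15°, 20.17°, 1.37°, 0.85°, 5.14°, 8.98°, 3.68°, 305.66°.
Largest gap = 305.66° ⇒ minimal covering band is its complement: 360° − 305.66° = 54.34°.
Band runs from +49.48° eastward to +103.82°.

54.34°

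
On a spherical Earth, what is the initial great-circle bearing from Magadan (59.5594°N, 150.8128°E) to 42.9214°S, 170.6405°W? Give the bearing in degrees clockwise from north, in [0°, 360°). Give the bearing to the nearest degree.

Δλ = -170.6405 − 150.8128 = -321.4533°; wrapped into (−180°, 180°]: 38.5467°.
θ = atan2( sin Δλ · cos φ₂ , cos φ₁ · sin φ₂ − sin φ₁ · cos φ₂ · cos Δλ )
  = atan2(0.45633, -0.83880) = 151.453° → normalised to [0°, 360°): 151.453°.

151°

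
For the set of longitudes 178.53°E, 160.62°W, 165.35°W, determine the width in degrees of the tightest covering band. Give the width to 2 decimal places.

20.85°

Sort the longitudes: -165.35°, -160.62°, +178.53°.
Eastward gaps between consecutive values (wrapping around): 4.73°, 339.15°, 16.12°.
Largest gap = 339.15° ⇒ minimal covering band is its complement: 360° − 339.15° = 20.85°.
Band runs from +178.53° eastward to -160.62°, crossing the antimeridian.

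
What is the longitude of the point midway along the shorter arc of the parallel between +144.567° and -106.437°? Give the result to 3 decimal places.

-160.935°

Signed shortest Δλ from +144.567° to -106.437° is +108.996°.
Midpoint longitude = +144.567° + (+108.996°)/2 = +144.567° + 54.498° = +199.065°.
Normalise into (−180°, 180°]: -160.935°.
(The naïve average (+144.567 + -106.437)/2 = 19.065° is on the wrong side of the globe.)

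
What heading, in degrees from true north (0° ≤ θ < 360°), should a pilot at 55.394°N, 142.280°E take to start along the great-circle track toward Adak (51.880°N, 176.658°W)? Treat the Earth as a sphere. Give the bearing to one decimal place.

Δλ = -176.658 − 142.280 = -318.938°; wrapped into (−180°, 180°]: 41.062°.
θ = atan2( sin Δλ · cos φ₂ , cos φ₁ · sin φ₂ − sin φ₁ · cos φ₂ · cos Δλ )
  = atan2(0.40550, 0.06370) = 81.072° → normalised to [0°, 360°): 81.072°.

81.1°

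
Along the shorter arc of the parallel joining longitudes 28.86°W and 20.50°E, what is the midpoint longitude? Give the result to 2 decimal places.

Signed shortest Δλ from -28.86° to +20.50° is +49.36°.
Midpoint longitude = -28.86° + (+49.36°)/2 = -28.86° + 24.68° = -4.18°.

4.18°W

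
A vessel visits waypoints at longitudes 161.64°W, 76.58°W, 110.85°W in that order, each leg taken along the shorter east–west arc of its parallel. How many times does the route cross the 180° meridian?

0

Leg 1: -161.64° → -76.58°, shortest Δλ = 85.06° (east) — does not cross 180°.
Leg 2: -76.58° → -110.85°, shortest Δλ = -34.27° (west) — does not cross 180°.
Total crossings: 0.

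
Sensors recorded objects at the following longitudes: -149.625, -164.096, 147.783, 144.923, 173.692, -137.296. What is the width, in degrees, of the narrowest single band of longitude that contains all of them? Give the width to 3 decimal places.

Sort the longitudes: -164.096°, -149.625°, -137.296°, +144.923°, +147.783°, +173.692°.
Eastward gaps between consecutive values (wrapping around): 14.471°, 12.329°, 282.219°, 2.860°, 25.909°, 22.212°.
Largest gap = 282.219° ⇒ minimal covering band is its complement: 360° − 282.219° = 77.781°.
Band runs from +144.923° eastward to -137.296°, crossing the antimeridian.

77.781°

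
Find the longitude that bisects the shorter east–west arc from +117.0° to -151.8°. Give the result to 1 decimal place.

Signed shortest Δλ from +117.0° to -151.8° is +91.2°.
Midpoint longitude = +117.0° + (+91.2°)/2 = +117.0° + 45.6° = +162.6°.
(The naïve average (+117.0 + -151.8)/2 = -17.4° is on the wrong side of the globe.)

+162.6°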